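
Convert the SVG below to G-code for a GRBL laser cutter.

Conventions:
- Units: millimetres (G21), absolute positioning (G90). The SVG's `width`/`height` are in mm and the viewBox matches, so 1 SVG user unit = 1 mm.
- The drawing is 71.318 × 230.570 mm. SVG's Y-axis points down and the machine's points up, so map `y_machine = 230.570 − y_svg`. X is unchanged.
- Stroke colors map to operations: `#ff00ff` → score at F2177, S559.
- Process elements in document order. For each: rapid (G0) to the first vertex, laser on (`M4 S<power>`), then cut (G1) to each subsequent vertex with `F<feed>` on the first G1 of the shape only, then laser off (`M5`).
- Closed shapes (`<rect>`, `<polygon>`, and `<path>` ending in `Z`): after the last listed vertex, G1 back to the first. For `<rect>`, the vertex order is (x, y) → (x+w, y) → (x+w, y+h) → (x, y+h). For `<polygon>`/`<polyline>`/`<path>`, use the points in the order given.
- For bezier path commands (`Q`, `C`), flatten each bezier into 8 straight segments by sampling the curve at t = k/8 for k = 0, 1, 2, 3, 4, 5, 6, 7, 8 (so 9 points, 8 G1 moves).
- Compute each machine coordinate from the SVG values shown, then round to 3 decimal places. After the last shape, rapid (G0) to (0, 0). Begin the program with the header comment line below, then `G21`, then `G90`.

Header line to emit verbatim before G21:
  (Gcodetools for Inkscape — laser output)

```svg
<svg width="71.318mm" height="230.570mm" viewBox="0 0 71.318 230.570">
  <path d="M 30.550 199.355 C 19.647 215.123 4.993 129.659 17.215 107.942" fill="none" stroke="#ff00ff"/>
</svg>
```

Since the viewBox matches the mm dimensions, user units are millimetres directly. The only transform is the Y-flip y_m = 230.570 − y_svg.

Shape 1 is a cubic bezier drawn with `<path>`. Its stroke #ff00ff means score at S559, F2177. After flipping Y the toolpath is (30.550,31.215) → (26.345,29.725) → (22.148,35.792) → (18.317,47.483) → (15.211,62.865) → (13.188,80.003) → (12.609,96.965) → (13.832,111.818) → (17.215,122.628).

(Gcodetools for Inkscape — laser output)
G21
G90
G0 X30.550 Y31.215
M4 S559
G1 X26.345 Y29.725 F2177
G1 X22.148 Y35.792
G1 X18.317 Y47.483
G1 X15.211 Y62.865
G1 X13.188 Y80.003
G1 X12.609 Y96.965
G1 X13.832 Y111.818
G1 X17.215 Y122.628
M5
G0 X0.000 Y0.000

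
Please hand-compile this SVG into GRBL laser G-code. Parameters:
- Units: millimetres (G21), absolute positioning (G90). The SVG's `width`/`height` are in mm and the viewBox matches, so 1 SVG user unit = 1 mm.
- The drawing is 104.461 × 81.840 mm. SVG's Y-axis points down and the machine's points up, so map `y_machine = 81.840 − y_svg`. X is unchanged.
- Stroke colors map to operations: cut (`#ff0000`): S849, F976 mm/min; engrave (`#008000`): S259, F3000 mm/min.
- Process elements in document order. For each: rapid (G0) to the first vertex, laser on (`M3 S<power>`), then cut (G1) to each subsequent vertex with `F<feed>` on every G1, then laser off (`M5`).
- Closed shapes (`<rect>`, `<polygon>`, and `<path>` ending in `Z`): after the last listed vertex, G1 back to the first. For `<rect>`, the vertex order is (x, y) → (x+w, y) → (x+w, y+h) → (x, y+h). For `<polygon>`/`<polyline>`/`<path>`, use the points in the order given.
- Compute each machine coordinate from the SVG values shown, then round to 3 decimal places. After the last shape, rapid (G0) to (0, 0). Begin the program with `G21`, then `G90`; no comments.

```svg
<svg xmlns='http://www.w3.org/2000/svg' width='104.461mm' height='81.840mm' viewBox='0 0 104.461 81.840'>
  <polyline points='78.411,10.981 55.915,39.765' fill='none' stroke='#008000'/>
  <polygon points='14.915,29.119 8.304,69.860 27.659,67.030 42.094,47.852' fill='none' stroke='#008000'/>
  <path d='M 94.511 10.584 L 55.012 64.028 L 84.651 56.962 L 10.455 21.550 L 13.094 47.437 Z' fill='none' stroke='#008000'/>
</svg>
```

G21
G90
G0 X78.411 Y70.859
M3 S259
G1 X55.915 Y42.075 F3000
M5
G0 X14.915 Y52.721
M3 S259
G1 X8.304 Y11.980 F3000
G1 X27.659 Y14.810 F3000
G1 X42.094 Y33.988 F3000
G1 X14.915 Y52.721 F3000
M5
G0 X94.511 Y71.256
M3 S259
G1 X55.012 Y17.812 F3000
G1 X84.651 Y24.878 F3000
G1 X10.455 Y60.290 F3000
G1 X13.094 Y34.403 F3000
G1 X94.511 Y71.256 F3000
M5
G0 X0.000 Y0.000

Since the viewBox matches the mm dimensions, user units are millimetres directly. The only transform is the Y-flip y_m = 81.840 − y_svg.

Shape 1 is a line segment drawn with `<polyline>`. Its stroke #008000 means engrave at S259, F3000. After flipping Y the toolpath is (78.411,70.859) → (55.915,42.075).

Shape 2 is a closed polygon drawn with `<polygon>`. Its stroke #008000 means engrave at S259, F3000. After flipping Y the toolpath is (14.915,52.721) → (8.304,11.980) → (27.659,14.810) → (42.094,33.988) → (14.915,52.721), returning to the start.

Shape 3 is a closed polygon drawn with `<path>`. Its stroke #008000 means engrave at S259, F3000. After flipping Y the toolpath is (94.511,71.256) → (55.012,17.812) → (84.651,24.878) → (10.455,60.290) → (13.094,34.403) → (94.511,71.256), returning to the start.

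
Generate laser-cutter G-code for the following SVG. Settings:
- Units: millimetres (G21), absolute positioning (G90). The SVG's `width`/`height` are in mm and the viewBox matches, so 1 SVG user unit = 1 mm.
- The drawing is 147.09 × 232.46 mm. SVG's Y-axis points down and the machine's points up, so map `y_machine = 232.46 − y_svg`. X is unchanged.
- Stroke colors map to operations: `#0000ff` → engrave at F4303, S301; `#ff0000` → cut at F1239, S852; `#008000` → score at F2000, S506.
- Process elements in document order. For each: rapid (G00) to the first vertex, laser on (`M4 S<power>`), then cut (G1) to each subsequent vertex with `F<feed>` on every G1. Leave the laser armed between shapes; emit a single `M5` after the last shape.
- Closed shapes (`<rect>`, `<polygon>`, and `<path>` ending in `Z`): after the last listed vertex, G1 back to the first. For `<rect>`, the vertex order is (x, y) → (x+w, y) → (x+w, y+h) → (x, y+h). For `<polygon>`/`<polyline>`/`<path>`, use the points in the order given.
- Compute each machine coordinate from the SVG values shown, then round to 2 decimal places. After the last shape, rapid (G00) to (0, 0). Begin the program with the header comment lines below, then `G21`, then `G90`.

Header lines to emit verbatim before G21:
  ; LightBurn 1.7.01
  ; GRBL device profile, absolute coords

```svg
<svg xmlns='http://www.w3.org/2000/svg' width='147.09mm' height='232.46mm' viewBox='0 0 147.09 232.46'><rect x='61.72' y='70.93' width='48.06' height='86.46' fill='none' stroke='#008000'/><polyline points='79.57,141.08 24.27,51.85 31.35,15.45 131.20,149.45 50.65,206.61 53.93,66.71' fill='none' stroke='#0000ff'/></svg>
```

; LightBurn 1.7.01
; GRBL device profile, absolute coords
G21
G90
G00 X61.72 Y161.53
M4 S506
G1 X109.78 Y161.53 F2000
G1 X109.78 Y75.07 F2000
G1 X61.72 Y75.07 F2000
G1 X61.72 Y161.53 F2000
G00 X79.57 Y91.38
M4 S301
G1 X24.27 Y180.61 F4303
G1 X31.35 Y217.01 F4303
G1 X131.20 Y83.01 F4303
G1 X50.65 Y25.85 F4303
G1 X53.93 Y165.75 F4303
M5
G00 X0.00 Y0.00

1 u = 1 mm; y_m = 232.46 − y.

[1] `<rect>` rectangle, #008000→score S506 F2000: (61.72,161.53) → (109.78,161.53) → (109.78,75.07) → (61.72,75.07) → (61.72,161.53) (closed)

[2] `<polyline>` open polyline, #0000ff→engrave S301 F4303: (79.57,91.38) → (24.27,180.61) → (31.35,217.01) → (131.20,83.01) → (50.65,25.85) → (53.93,165.75)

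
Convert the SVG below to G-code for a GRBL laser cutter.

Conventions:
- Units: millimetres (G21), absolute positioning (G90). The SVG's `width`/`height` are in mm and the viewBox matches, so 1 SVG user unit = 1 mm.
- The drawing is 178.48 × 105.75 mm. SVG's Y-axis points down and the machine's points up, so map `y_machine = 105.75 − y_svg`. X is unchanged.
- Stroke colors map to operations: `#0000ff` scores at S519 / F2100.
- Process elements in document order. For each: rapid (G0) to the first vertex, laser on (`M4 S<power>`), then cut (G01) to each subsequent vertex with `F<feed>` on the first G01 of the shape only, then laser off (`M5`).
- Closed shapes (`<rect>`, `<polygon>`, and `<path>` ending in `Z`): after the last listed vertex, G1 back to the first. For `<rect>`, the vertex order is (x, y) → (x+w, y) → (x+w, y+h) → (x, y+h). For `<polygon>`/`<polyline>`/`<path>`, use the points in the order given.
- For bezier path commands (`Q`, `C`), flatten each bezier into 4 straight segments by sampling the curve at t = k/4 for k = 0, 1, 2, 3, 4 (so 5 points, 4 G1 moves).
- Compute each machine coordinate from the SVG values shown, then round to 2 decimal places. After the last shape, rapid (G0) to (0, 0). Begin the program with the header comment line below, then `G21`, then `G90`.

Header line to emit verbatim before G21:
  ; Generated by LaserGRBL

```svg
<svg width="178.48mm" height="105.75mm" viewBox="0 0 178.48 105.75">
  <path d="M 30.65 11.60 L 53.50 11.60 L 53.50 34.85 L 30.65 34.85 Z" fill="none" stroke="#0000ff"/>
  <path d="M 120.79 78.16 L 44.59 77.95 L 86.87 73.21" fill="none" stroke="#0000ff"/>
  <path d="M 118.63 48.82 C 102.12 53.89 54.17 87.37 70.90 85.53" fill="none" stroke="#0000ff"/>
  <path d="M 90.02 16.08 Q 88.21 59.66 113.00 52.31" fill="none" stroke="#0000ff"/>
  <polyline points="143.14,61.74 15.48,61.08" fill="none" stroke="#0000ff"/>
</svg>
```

; Generated by LaserGRBL
G21
G90
G0 X30.65 Y94.15
M4 S519
G01 X53.50 Y94.15 F2100
G01 X53.50 Y70.90
G01 X30.65 Y70.90
G01 X30.65 Y94.15
M5
G0 X120.79 Y27.59
M4 S519
G01 X44.59 Y27.80 F2100
G01 X86.87 Y32.54
M5
G0 X118.63 Y56.93
M4 S519
G01 X101.85 Y48.80 F2100
G01 X82.30 Y35.98
G01 X68.98 Y24.47
G01 X70.90 Y20.22
M5
G0 X90.02 Y89.67
M4 S519
G01 X90.78 Y71.06 F2100
G01 X94.86 Y58.82
G01 X102.27 Y52.95
G01 X113.00 Y53.44
M5
G0 X143.14 Y44.01
M4 S519
G01 X15.48 Y44.67 F2100
M5
G0 X0.00 Y0.00

Since the viewBox matches the mm dimensions, user units are millimetres directly. The only transform is the Y-flip y_m = 105.75 − y_svg.

Shape 1 is a rectangle drawn with `<path>`. Its stroke #0000ff means score at S519, F2100. After flipping Y the toolpath is (30.65,94.15) → (53.50,94.15) → (53.50,70.90) → (30.65,70.90) → (30.65,94.15), returning to the start.

Shape 2 is a open polyline drawn with `<path>`. Its stroke #0000ff means score at S519, F2100. After flipping Y the toolpath is (120.79,27.59) → (44.59,27.80) → (86.87,32.54).

Shape 3 is a cubic bezier drawn with `<path>`. Its stroke #0000ff means score at S519, F2100. After flipping Y the toolpath is (118.63,56.93) → (101.85,48.80) → (82.30,35.98) → (68.98,24.47) → (70.90,20.22).

Shape 4 is a quadratic bezier drawn with `<path>`. Its stroke #0000ff means score at S519, F2100. After flipping Y the toolpath is (90.02,89.67) → (90.78,71.06) → (94.86,58.82) → (102.27,52.95) → (113.00,53.44).

Shape 5 is a line segment drawn with `<polyline>`. Its stroke #0000ff means score at S519, F2100. After flipping Y the toolpath is (143.14,44.01) → (15.48,44.67).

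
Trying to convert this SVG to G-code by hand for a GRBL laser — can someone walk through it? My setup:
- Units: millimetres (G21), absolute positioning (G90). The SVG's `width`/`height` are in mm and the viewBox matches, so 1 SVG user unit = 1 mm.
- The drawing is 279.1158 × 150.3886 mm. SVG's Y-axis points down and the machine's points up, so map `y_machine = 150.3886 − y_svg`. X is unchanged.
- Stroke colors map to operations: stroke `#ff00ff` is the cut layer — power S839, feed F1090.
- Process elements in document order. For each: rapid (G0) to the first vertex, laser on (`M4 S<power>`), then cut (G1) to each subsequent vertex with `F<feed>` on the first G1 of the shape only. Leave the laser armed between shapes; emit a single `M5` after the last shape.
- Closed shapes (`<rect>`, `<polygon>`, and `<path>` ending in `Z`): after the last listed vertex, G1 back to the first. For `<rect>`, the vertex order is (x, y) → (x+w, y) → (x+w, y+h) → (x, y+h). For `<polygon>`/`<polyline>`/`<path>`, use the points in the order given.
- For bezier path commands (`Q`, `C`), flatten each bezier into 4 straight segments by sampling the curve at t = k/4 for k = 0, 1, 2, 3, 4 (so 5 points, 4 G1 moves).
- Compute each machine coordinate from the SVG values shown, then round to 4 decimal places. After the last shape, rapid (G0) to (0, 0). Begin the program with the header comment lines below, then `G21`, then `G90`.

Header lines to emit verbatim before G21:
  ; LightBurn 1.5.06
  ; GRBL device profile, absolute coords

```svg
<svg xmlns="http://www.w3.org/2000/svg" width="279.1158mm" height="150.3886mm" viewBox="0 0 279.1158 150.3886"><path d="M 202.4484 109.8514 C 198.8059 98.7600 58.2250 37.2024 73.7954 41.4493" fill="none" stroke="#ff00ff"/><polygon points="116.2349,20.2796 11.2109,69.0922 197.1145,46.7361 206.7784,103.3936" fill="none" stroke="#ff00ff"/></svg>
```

; LightBurn 1.5.06
; GRBL device profile, absolute coords
G21
G90
G0 X202.4484 Y40.5372
M4 S839
G1 X178.6201 Y56.5014 F1090
G1 X130.9171 Y80.4901
G1 X86.8164 Y101.6029
G1 X73.7954 Y108.9393
G0 X116.2349 Y130.1090
M4 S839
G1 X11.2109 Y81.2964 F1090
G1 X197.1145 Y103.6525
G1 X206.7784 Y46.9950
G1 X116.2349 Y130.1090
M5
G0 X0.0000 Y0.0000

1 u = 1 mm; y_m = 150.3886 − y.

[1] `<path>` cubic bezier, #ff00ff→cut S839 F1090: (202.4484,40.5372) → (178.6201,56.5014) → (130.9171,80.4901) → (86.8164,101.6029) → (73.7954,108.9393)

[2] `<polygon>` closed polygon, #ff00ff→cut S839 F1090: (116.2349,130.1090) → (11.2109,81.2964) → (197.1145,103.6525) → (206.7784,46.9950) → (116.2349,130.1090) (closed)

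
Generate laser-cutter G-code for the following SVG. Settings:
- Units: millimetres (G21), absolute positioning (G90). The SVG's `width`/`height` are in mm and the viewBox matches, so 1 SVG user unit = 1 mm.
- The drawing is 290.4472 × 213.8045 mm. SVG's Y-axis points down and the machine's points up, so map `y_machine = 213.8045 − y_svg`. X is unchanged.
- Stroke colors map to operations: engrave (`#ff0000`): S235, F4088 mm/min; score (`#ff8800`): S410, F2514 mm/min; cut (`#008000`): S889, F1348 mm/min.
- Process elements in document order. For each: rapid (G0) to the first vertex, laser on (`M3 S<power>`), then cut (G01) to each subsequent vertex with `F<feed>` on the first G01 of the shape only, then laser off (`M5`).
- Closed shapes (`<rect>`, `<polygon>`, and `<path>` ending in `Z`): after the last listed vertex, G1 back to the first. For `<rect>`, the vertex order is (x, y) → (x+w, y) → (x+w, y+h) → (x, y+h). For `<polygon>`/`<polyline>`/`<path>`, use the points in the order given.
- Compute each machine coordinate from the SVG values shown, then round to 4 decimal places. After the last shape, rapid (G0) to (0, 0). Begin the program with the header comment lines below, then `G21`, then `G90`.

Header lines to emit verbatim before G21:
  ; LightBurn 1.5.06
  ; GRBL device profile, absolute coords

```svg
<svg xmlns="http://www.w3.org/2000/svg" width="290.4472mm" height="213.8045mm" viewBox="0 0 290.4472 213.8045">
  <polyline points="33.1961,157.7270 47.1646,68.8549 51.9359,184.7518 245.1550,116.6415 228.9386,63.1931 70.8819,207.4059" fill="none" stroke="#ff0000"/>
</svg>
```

viewBox `0 0 290.4472 213.8045` with mm width/height → 1 unit = 1 mm. Flip: y_m = 213.8045 − y_svg.

**Shape 1** — `<polyline>` open polyline, stroke `#ff0000` → engrave (S235, F4088). Machine vertices: (33.1961,56.0775) → (47.1646,144.9496) → (51.9359,29.0527) → (245.1550,97.1630) → (228.9386,150.6114) → (70.8819,6.3986). Open path.

; LightBurn 1.5.06
; GRBL device profile, absolute coords
G21
G90
G0 X33.1961 Y56.0775
M3 S235
G01 X47.1646 Y144.9496 F4088
G01 X51.9359 Y29.0527
G01 X245.1550 Y97.1630
G01 X228.9386 Y150.6114
G01 X70.8819 Y6.3986
M5
G0 X0.0000 Y0.0000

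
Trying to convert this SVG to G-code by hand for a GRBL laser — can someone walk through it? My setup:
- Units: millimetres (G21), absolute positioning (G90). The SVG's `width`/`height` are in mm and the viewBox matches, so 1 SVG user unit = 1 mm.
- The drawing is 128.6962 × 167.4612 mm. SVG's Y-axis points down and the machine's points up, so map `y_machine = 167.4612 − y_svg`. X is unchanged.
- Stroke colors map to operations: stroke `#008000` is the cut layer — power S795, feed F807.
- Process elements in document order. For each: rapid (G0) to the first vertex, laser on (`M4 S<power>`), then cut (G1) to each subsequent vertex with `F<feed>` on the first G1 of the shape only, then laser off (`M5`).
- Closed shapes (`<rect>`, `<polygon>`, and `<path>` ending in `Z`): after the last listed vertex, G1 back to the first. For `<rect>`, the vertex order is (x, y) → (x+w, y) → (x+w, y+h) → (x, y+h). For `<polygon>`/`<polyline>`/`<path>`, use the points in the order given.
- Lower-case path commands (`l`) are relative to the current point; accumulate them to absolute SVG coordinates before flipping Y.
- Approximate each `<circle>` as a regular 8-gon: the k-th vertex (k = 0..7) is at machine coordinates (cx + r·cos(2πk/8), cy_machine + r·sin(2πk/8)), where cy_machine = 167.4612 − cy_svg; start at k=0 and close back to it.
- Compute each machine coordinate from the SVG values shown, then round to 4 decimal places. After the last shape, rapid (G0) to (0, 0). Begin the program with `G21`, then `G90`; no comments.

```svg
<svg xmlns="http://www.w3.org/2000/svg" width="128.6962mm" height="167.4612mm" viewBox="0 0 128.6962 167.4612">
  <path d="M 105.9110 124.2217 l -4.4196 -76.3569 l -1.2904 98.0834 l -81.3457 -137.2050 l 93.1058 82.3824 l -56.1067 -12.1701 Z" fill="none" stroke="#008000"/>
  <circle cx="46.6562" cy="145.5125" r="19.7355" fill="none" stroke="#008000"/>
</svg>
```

1 u = 1 mm; y_m = 167.4612 − y.

[1] `<path>` closed polygon, #008000→cut S795 F807: (105.9110,43.2395) → (101.4914,119.5964) → (100.2010,21.5130) → (18.8553,158.7180) → (111.9611,76.3356) → (55.8544,88.5057) → (105.9110,43.2395) (closed)

[2] `<circle>` circle, #008000→cut S795 F807: (66.3917,21.9487) → (60.6113,35.9038) → (46.6562,41.6842) → (32.7011,35.9038) → (26.9207,21.9487) → (32.7011,7.9936) → (46.6562,2.2132) → (60.6113,7.9936) → (66.3917,21.9487) (closed)

G21
G90
G0 X105.9110 Y43.2395
M4 S795
G1 X101.4914 Y119.5964 F807
G1 X100.2010 Y21.5130
G1 X18.8553 Y158.7180
G1 X111.9611 Y76.3356
G1 X55.8544 Y88.5057
G1 X105.9110 Y43.2395
M5
G0 X66.3917 Y21.9487
M4 S795
G1 X60.6113 Y35.9038 F807
G1 X46.6562 Y41.6842
G1 X32.7011 Y35.9038
G1 X26.9207 Y21.9487
G1 X32.7011 Y7.9936
G1 X46.6562 Y2.2132
G1 X60.6113 Y7.9936
G1 X66.3917 Y21.9487
M5
G0 X0.0000 Y0.0000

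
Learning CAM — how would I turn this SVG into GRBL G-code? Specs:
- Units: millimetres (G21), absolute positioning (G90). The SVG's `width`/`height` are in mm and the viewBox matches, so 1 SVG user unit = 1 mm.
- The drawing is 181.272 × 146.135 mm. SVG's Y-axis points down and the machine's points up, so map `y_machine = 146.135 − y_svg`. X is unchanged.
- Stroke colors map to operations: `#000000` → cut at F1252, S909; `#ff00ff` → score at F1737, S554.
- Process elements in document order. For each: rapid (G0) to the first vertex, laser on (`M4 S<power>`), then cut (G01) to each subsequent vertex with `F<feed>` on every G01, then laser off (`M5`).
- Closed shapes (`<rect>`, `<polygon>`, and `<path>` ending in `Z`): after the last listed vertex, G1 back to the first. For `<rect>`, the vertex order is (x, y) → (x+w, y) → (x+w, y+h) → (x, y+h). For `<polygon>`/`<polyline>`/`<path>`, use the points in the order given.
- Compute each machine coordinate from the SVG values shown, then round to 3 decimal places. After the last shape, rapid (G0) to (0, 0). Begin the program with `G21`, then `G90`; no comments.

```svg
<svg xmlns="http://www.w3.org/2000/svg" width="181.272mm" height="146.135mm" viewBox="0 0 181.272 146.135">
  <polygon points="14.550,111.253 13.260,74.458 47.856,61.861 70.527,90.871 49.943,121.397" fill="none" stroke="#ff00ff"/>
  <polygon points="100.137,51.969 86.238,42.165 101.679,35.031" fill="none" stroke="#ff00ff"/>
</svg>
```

viewBox `0 0 181.272 146.135` with mm width/height → 1 unit = 1 mm. Flip: y_m = 146.135 − y_svg.

**Shape 1** — `<polygon>` regular polygon, stroke `#ff00ff` → score (S554, F1737). Machine vertices: (14.550,34.882) → (13.260,71.677) → (47.856,84.274) → (70.527,55.264) → (49.943,24.738) → (14.550,34.882). Closed: final G1 returns to the first vertex.

**Shape 2** — `<polygon>` regular polygon, stroke `#ff00ff` → score (S554, F1737). Machine vertices: (100.137,94.166) → (86.238,103.970) → (101.679,111.104) → (100.137,94.166). Closed: final G1 returns to the first vertex.

G21
G90
G0 X14.550 Y34.882
M4 S554
G01 X13.260 Y71.677 F1737
G01 X47.856 Y84.274 F1737
G01 X70.527 Y55.264 F1737
G01 X49.943 Y24.738 F1737
G01 X14.550 Y34.882 F1737
M5
G0 X100.137 Y94.166
M4 S554
G01 X86.238 Y103.970 F1737
G01 X101.679 Y111.104 F1737
G01 X100.137 Y94.166 F1737
M5
G0 X0.000 Y0.000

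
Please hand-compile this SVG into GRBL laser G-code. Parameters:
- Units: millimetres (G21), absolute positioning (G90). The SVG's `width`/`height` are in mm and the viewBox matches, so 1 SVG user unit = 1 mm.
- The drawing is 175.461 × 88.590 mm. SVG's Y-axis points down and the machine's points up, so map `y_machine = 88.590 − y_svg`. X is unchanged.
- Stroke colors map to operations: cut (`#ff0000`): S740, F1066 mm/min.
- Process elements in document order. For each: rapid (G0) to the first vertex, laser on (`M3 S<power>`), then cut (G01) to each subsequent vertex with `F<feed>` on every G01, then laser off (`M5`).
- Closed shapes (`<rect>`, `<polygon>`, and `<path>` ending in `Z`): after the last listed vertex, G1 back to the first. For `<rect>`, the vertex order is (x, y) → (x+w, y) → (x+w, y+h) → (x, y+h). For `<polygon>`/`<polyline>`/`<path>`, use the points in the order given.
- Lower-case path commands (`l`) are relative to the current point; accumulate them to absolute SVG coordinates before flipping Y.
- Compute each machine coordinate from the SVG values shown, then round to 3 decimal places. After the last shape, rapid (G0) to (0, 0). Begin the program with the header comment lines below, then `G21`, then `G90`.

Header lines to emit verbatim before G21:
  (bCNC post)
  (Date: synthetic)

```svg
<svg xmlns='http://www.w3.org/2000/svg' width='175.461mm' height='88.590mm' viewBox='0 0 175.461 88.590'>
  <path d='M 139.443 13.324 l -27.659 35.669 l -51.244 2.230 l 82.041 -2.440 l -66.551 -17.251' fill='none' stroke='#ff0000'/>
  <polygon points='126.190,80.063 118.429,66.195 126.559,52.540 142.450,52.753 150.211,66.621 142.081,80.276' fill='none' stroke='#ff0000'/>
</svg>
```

1 u = 1 mm; y_m = 88.590 − y.

[1] `<path>` open polyline, #ff0000→cut S740 F1066: (139.443,75.266) → (111.784,39.597) → (60.540,37.367) → (142.581,39.807) → (76.030,57.058)

[2] `<polygon>` regular polygon, #ff0000→cut S740 F1066: (126.190,8.527) → (118.429,22.395) → (126.559,36.050) → (142.450,35.837) → (150.211,21.969) → (142.081,8.314) → (126.190,8.527) (closed)

(bCNC post)
(Date: synthetic)
G21
G90
G0 X139.443 Y75.266
M3 S740
G01 X111.784 Y39.597 F1066
G01 X60.540 Y37.367 F1066
G01 X142.581 Y39.807 F1066
G01 X76.030 Y57.058 F1066
M5
G0 X126.190 Y8.527
M3 S740
G01 X118.429 Y22.395 F1066
G01 X126.559 Y36.050 F1066
G01 X142.450 Y35.837 F1066
G01 X150.211 Y21.969 F1066
G01 X142.081 Y8.314 F1066
G01 X126.190 Y8.527 F1066
M5
G0 X0.000 Y0.000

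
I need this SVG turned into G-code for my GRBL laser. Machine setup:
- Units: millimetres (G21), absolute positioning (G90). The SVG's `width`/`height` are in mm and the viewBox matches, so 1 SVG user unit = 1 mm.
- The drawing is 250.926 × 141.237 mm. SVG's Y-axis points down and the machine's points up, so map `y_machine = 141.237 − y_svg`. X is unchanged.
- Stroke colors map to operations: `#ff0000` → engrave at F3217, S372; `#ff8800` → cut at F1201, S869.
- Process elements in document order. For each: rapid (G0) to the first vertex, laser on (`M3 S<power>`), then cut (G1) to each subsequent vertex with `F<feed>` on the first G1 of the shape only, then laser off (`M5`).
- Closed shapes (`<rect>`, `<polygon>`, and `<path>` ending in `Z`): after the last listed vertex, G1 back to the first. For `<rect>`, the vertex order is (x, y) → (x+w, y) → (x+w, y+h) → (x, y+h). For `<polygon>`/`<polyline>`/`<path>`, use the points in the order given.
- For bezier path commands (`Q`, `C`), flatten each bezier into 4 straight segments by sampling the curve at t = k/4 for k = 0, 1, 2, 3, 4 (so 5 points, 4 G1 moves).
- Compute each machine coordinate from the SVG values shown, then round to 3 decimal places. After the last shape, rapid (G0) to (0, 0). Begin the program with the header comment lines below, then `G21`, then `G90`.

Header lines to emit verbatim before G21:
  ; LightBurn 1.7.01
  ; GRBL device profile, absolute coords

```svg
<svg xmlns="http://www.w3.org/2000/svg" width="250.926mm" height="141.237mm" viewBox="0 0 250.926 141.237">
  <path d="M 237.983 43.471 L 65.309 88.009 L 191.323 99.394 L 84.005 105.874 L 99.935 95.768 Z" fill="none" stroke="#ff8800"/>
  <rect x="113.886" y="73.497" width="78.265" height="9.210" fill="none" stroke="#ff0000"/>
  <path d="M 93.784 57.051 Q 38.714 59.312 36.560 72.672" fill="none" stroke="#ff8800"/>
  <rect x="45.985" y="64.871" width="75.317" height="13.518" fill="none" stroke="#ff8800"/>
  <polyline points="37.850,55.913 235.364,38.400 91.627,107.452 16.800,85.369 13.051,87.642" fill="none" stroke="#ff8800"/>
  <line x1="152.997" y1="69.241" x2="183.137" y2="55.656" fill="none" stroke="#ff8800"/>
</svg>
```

Since the viewBox matches the mm dimensions, user units are millimetres directly. The only transform is the Y-flip y_m = 141.237 − y_svg.

Shape 1 is a closed polygon drawn with `<path>`. Its stroke #ff8800 means cut at S869, F1201. After flipping Y the toolpath is (237.983,97.766) → (65.309,53.228) → (191.323,41.843) → (84.005,35.363) → (99.935,45.469) → (237.983,97.766), returning to the start.

Shape 2 is a rectangle drawn with `<rect>`. Its stroke #ff0000 means engrave at S372, F3217. After flipping Y the toolpath is (113.886,67.740) → (192.151,67.740) → (192.151,58.530) → (113.886,58.530) → (113.886,67.740), returning to the start.

Shape 3 is a quadratic bezier drawn with `<path>`. Its stroke #ff8800 means cut at S869, F1201. After flipping Y the toolpath is (93.784,84.186) → (69.556,82.362) → (51.943,79.150) → (40.944,74.551) → (36.560,68.565).

Shape 4 is a rectangle drawn with `<rect>`. Its stroke #ff8800 means cut at S869, F1201. After flipping Y the toolpath is (45.985,76.366) → (121.302,76.366) → (121.302,62.848) → (45.985,62.848) → (45.985,76.366), returning to the start.

Shape 5 is a open polyline drawn with `<polyline>`. Its stroke #ff8800 means cut at S869, F1201. After flipping Y the toolpath is (37.850,85.324) → (235.364,102.837) → (91.627,33.785) → (16.800,55.868) → (13.051,53.595).

Shape 6 is a line segment drawn with `<line>`. Its stroke #ff8800 means cut at S869, F1201. After flipping Y the toolpath is (152.997,71.996) → (183.137,85.581).

; LightBurn 1.7.01
; GRBL device profile, absolute coords
G21
G90
G0 X237.983 Y97.766
M3 S869
G1 X65.309 Y53.228 F1201
G1 X191.323 Y41.843
G1 X84.005 Y35.363
G1 X99.935 Y45.469
G1 X237.983 Y97.766
M5
G0 X113.886 Y67.740
M3 S372
G1 X192.151 Y67.740 F3217
G1 X192.151 Y58.530
G1 X113.886 Y58.530
G1 X113.886 Y67.740
M5
G0 X93.784 Y84.186
M3 S869
G1 X69.556 Y82.362 F1201
G1 X51.943 Y79.150
G1 X40.944 Y74.551
G1 X36.560 Y68.565
M5
G0 X45.985 Y76.366
M3 S869
G1 X121.302 Y76.366 F1201
G1 X121.302 Y62.848
G1 X45.985 Y62.848
G1 X45.985 Y76.366
M5
G0 X37.850 Y85.324
M3 S869
G1 X235.364 Y102.837 F1201
G1 X91.627 Y33.785
G1 X16.800 Y55.868
G1 X13.051 Y53.595
M5
G0 X152.997 Y71.996
M3 S869
G1 X183.137 Y85.581 F1201
M5
G0 X0.000 Y0.000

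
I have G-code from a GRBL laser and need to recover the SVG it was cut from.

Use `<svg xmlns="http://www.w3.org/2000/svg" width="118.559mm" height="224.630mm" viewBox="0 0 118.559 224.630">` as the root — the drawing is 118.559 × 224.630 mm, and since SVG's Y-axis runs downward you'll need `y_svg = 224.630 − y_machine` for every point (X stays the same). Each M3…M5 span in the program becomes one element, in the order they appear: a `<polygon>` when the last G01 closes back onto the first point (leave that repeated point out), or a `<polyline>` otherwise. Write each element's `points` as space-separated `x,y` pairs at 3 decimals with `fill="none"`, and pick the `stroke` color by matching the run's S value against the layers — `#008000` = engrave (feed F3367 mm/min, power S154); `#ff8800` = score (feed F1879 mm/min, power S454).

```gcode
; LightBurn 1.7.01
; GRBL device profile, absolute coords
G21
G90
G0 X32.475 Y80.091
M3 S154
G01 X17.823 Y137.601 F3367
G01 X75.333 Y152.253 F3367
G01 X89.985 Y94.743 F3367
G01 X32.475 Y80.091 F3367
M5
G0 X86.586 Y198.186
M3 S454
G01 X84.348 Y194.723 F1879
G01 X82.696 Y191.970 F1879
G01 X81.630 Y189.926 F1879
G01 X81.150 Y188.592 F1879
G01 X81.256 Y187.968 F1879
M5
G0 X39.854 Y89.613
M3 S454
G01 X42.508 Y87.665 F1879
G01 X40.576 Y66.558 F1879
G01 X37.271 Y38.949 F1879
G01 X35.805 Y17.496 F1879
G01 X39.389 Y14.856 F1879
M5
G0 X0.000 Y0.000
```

y_svg = 224.630 − y_m.

[1] S154→`#008000` (engrave); closed run; points: 32.475,144.539 17.823,87.029 75.333,72.377 89.985,129.887

[2] S454→`#ff8800` (score); open run; points: 86.586,26.444 84.348,29.907 82.696,32.660 81.630,34.704 81.150,36.038 81.256,36.662

[3] S454→`#ff8800` (score); open run; points: 39.854,135.017 42.508,136.965 40.576,158.072 37.271,185.681 35.805,207.134 39.389,209.774

<svg xmlns="http://www.w3.org/2000/svg" width="118.559mm" height="224.630mm" viewBox="0 0 118.559 224.630">
  <polygon points="32.475,144.539 17.823,87.029 75.333,72.377 89.985,129.887" fill="none" stroke="#008000"/>
  <polyline points="86.586,26.444 84.348,29.907 82.696,32.660 81.630,34.704 81.150,36.038 81.256,36.662" fill="none" stroke="#ff8800"/>
  <polyline points="39.854,135.017 42.508,136.965 40.576,158.072 37.271,185.681 35.805,207.134 39.389,209.774" fill="none" stroke="#ff8800"/>
</svg>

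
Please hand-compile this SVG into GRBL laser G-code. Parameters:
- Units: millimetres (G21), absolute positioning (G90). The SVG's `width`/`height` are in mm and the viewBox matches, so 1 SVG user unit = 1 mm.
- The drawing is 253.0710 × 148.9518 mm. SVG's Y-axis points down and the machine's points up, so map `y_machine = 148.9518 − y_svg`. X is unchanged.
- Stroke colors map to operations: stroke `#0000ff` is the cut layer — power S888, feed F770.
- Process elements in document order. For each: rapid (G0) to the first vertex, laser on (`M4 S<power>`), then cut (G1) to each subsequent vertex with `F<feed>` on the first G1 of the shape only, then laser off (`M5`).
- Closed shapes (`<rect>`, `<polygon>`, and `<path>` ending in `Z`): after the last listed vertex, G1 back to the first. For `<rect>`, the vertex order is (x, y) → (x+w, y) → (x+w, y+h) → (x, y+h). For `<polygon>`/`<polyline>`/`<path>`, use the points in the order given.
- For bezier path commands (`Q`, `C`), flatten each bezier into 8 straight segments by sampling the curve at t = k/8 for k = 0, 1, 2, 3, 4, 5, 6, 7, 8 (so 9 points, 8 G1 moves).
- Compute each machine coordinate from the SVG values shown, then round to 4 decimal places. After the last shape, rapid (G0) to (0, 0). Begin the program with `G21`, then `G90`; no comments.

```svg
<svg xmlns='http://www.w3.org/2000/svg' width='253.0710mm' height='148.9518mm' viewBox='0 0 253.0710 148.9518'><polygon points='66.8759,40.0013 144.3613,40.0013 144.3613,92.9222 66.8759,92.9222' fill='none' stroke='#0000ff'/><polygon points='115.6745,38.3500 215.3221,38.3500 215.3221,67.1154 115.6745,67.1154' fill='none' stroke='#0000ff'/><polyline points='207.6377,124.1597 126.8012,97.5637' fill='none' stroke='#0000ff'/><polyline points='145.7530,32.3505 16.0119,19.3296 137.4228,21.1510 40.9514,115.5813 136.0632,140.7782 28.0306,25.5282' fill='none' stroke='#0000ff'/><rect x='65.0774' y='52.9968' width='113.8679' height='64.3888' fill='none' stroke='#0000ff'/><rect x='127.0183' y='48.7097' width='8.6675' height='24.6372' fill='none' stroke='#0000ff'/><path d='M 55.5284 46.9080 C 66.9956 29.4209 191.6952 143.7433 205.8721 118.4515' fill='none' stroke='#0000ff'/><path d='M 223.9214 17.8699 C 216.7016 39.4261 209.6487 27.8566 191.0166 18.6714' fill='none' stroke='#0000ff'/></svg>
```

Since the viewBox matches the mm dimensions, user units are millimetres directly. The only transform is the Y-flip y_m = 148.9518 − y_svg.

Shape 1 is a rectangle drawn with `<polygon>`. Its stroke #0000ff means cut at S888, F770. After flipping Y the toolpath is (66.8759,108.9505) → (144.3613,108.9505) → (144.3613,56.0296) → (66.8759,56.0296) → (66.8759,108.9505), returning to the start.

Shape 2 is a rectangle drawn with `<polygon>`. Its stroke #0000ff means cut at S888, F770. After flipping Y the toolpath is (115.6745,110.6018) → (215.3221,110.6018) → (215.3221,81.8364) → (115.6745,81.8364) → (115.6745,110.6018), returning to the start.

Shape 3 is a line segment drawn with `<polyline>`. Its stroke #0000ff means cut at S888, F770. After flipping Y the toolpath is (207.6377,24.7921) → (126.8012,51.3881).

Shape 4 is a open polyline drawn with `<polyline>`. Its stroke #0000ff means cut at S888, F770. After flipping Y the toolpath is (145.7530,116.6013) → (16.0119,129.6222) → (137.4228,127.8008) → (40.9514,33.3705) → (136.0632,8.1736) → (28.0306,123.4236).

Shape 5 is a rectangle drawn with `<rect>`. Its stroke #0000ff means cut at S888, F770. After flipping Y the toolpath is (65.0774,95.9550) → (178.9453,95.9550) → (178.9453,31.5662) → (65.0774,31.5662) → (65.0774,95.9550), returning to the start.

Shape 6 is a rectangle drawn with `<rect>`. Its stroke #0000ff means cut at S888, F770. After flipping Y the toolpath is (127.0183,100.2421) → (135.6858,100.2421) → (135.6858,75.6049) → (127.0183,75.6049) → (127.0183,100.2421), returning to the start.

Shape 7 is a cubic bezier drawn with `<path>`. Its stroke #0000ff means cut at S888, F770. After flipping Y the toolpath is (55.5284,102.0438) → (64.6993,102.9530) → (81.8637,94.6858) → (104.3993,80.4230) → (129.6841,63.3453) → (155.0959,46.6334) → (178.0126,33.4681) → (195.8120,27.0302) → (205.8721,30.5003).

Shape 8 is a cubic bezier drawn with `<path>`. Its stroke #0000ff means cut at S888, F770. After flipping Y the toolpath is (223.9214,131.0819) → (221.1989,124.4817) → (218.3543,120.5710) → (215.2501,118.9335) → (211.7486,119.1531) → (207.7122,120.8138) → (203.0031,123.4993) → (197.4838,126.7935) → (191.0166,130.2804).

G21
G90
G0 X66.8759 Y108.9505
M4 S888
G1 X144.3613 Y108.9505 F770
G1 X144.3613 Y56.0296
G1 X66.8759 Y56.0296
G1 X66.8759 Y108.9505
M5
G0 X115.6745 Y110.6018
M4 S888
G1 X215.3221 Y110.6018 F770
G1 X215.3221 Y81.8364
G1 X115.6745 Y81.8364
G1 X115.6745 Y110.6018
M5
G0 X207.6377 Y24.7921
M4 S888
G1 X126.8012 Y51.3881 F770
M5
G0 X145.7530 Y116.6013
M4 S888
G1 X16.0119 Y129.6222 F770
G1 X137.4228 Y127.8008
G1 X40.9514 Y33.3705
G1 X136.0632 Y8.1736
G1 X28.0306 Y123.4236
M5
G0 X65.0774 Y95.9550
M4 S888
G1 X178.9453 Y95.9550 F770
G1 X178.9453 Y31.5662
G1 X65.0774 Y31.5662
G1 X65.0774 Y95.9550
M5
G0 X127.0183 Y100.2421
M4 S888
G1 X135.6858 Y100.2421 F770
G1 X135.6858 Y75.6049
G1 X127.0183 Y75.6049
G1 X127.0183 Y100.2421
M5
G0 X55.5284 Y102.0438
M4 S888
G1 X64.6993 Y102.9530 F770
G1 X81.8637 Y94.6858
G1 X104.3993 Y80.4230
G1 X129.6841 Y63.3453
G1 X155.0959 Y46.6334
G1 X178.0126 Y33.4681
G1 X195.8120 Y27.0302
G1 X205.8721 Y30.5003
M5
G0 X223.9214 Y131.0819
M4 S888
G1 X221.1989 Y124.4817 F770
G1 X218.3543 Y120.5710
G1 X215.2501 Y118.9335
G1 X211.7486 Y119.1531
G1 X207.7122 Y120.8138
G1 X203.0031 Y123.4993
G1 X197.4838 Y126.7935
G1 X191.0166 Y130.2804
M5
G0 X0.0000 Y0.0000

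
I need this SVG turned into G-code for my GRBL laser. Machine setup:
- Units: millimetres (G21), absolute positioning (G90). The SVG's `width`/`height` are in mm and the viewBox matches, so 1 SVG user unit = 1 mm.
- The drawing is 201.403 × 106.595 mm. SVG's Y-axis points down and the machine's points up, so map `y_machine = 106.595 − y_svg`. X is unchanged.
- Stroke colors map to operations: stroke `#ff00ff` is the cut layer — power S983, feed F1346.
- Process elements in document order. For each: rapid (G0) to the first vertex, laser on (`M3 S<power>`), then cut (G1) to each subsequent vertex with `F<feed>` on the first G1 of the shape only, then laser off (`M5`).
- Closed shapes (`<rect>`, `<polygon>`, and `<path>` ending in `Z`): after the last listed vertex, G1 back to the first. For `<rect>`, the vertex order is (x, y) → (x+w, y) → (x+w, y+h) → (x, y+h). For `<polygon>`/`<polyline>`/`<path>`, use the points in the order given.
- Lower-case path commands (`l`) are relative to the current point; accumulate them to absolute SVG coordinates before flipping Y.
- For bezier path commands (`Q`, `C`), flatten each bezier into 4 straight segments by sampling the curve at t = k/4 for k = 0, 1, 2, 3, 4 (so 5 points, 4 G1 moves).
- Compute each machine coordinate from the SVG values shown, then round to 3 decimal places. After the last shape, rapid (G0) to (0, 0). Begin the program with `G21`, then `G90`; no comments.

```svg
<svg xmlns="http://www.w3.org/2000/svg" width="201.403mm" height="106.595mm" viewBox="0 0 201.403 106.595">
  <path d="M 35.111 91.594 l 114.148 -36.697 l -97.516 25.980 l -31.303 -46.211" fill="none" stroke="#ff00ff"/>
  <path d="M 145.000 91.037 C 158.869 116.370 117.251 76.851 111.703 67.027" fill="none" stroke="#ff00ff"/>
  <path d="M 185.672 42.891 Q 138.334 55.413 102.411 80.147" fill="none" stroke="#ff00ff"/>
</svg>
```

G21
G90
G0 X35.111 Y15.001
M3 S983
G1 X149.259 Y51.698 F1346
G1 X51.743 Y25.718
G1 X20.440 Y71.929
M5
G0 X145.000 Y15.558
M3 S983
G1 X146.429 Y7.241 F1346
G1 X135.633 Y14.379
G1 X121.197 Y28.109
G1 X111.703 Y39.568
M5
G0 X185.672 Y63.704
M3 S983
G1 X162.716 Y56.680 F1346
G1 X141.188 Y48.129
G1 X121.086 Y38.052
G1 X102.411 Y26.448
M5
G0 X0.000 Y0.000

1 u = 1 mm; y_m = 106.595 − y.

[1] `<path>` open polyline, #ff00ff→cut S983 F1346: (35.111,15.001) → (149.259,51.698) → (51.743,25.718) → (20.440,71.929)

[2] `<path>` cubic bezier, #ff00ff→cut S983 F1346: (145.000,15.558) → (146.429,7.241) → (135.633,14.379) → (121.197,28.109) → (111.703,39.568)

[3] `<path>` quadratic bezier, #ff00ff→cut S983 F1346: (185.672,63.704) → (162.716,56.680) → (141.188,48.129) → (121.086,38.052) → (102.411,26.448)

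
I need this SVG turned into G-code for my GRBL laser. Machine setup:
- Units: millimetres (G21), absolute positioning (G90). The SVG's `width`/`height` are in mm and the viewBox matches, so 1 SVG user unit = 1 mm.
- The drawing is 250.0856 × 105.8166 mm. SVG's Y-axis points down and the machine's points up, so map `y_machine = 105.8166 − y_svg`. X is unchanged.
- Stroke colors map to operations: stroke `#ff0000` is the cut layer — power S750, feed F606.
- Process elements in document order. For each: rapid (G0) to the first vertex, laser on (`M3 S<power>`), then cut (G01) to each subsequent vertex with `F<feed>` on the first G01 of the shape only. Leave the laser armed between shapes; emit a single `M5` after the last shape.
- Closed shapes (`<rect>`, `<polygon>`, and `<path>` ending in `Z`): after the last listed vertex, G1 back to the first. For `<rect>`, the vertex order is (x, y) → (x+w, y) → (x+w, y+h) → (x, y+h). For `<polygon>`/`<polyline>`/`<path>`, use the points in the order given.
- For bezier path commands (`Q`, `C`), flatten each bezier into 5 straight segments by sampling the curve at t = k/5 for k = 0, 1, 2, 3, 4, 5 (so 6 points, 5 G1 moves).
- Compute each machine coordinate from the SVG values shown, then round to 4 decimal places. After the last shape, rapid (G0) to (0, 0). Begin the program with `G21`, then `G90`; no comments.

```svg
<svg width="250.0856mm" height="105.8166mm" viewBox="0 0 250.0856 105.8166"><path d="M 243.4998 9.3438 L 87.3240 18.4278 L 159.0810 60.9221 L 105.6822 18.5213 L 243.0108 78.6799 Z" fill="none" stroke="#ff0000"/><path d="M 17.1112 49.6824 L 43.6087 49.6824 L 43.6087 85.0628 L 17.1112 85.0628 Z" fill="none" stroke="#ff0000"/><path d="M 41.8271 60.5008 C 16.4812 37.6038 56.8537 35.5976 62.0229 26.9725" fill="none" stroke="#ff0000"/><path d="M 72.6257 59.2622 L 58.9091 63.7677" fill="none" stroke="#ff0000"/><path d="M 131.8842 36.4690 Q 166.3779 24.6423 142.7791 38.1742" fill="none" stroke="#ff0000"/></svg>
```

G21
G90
G0 X243.4998 Y96.4728
M3 S750
G01 X87.3240 Y87.3888 F606
G01 X159.0810 Y44.8945
G01 X105.6822 Y87.2953
G01 X243.0108 Y27.1367
G01 X243.4998 Y96.4728
G0 X17.1112 Y56.1342
M3 S750
G01 X43.6087 Y56.1342 F606
G01 X43.6087 Y20.7538
G01 X17.1112 Y20.7538
G01 X17.1112 Y56.1342
G0 X41.8271 Y45.3158
M3 S750
G01 X33.6984 Y56.7672 F606
G01 X36.4979 Y64.5252
G01 X45.3813 Y69.9104
G01 X55.5044 Y74.2432
G01 X62.0229 Y78.8441
G0 X72.6257 Y46.5544
M3 S750
G01 X58.9091 Y42.0489 F606
G0 X131.8842 Y69.3476
M3 S750
G01 X143.3580 Y73.0639 F606
G01 X150.1844 Y74.7516
G01 X152.3633 Y74.4105
G01 X149.8949 Y72.0408
G01 X142.7791 Y67.6424
M5
G0 X0.0000 Y0.0000

1 u = 1 mm; y_m = 105.8166 − y.

[1] `<path>` closed polygon, #ff0000→cut S750 F606: (243.4998,96.4728) → (87.3240,87.3888) → (159.0810,44.8945) → (105.6822,87.2953) → (243.0108,27.1367) → (243.4998,96.4728) (closed)

[2] `<path>` rectangle, #ff0000→cut S750 F606: (17.1112,56.1342) → (43.6087,56.1342) → (43.6087,20.7538) → (17.1112,20.7538) → (17.1112,56.1342) (closed)

[3] `<path>` cubic bezier, #ff0000→cut S750 F606: (41.8271,45.3158) → (33.6984,56.7672) → (36.4979,64.5252) → (45.3813,69.9104) → (55.5044,74.2432) → (62.0229,78.8441)

[4] `<path>` line segment, #ff0000→cut S750 F606: (72.6257,46.5544) → (58.9091,42.0489)

[5] `<path>` quadratic bezier, #ff0000→cut S750 F606: (131.8842,69.3476) → (143.3580,73.0639) → (150.1844,74.7516) → (152.3633,74.4105) → (149.8949,72.0408) → (142.7791,67.6424)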